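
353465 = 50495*7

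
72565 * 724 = 52537060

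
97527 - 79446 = 18081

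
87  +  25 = 112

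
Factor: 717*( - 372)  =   - 2^2*3^2 * 31^1*239^1  =  -266724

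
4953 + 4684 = 9637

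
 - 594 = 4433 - 5027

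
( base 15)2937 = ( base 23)GFI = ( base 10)8827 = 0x227b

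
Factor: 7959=3^1* 7^1*379^1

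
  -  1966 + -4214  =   - 6180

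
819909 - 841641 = -21732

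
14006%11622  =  2384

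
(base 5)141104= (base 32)5kj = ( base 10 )5779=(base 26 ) 8E7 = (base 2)1011010010011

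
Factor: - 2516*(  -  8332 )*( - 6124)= - 128379322688 = - 2^6*17^1 * 37^1*1531^1*2083^1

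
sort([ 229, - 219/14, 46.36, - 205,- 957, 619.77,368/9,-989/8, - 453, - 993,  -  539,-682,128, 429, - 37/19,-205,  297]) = [ -993,-957, - 682,-539,  -  453,-205,-205, - 989/8,-219/14,-37/19,368/9, 46.36, 128,229, 297, 429, 619.77] 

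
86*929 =79894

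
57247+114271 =171518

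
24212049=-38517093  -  -62729142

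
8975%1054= 543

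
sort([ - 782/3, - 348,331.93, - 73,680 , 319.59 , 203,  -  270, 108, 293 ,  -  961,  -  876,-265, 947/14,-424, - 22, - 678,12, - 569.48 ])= [-961, - 876, - 678,  -  569.48, - 424,  -  348, - 270, -265, - 782/3, - 73, - 22,12,947/14,108,  203,293, 319.59, 331.93,680] 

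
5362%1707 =241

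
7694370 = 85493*90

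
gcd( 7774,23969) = 1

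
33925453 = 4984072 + 28941381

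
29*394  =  11426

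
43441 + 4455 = 47896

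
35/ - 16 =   -  35/16 = - 2.19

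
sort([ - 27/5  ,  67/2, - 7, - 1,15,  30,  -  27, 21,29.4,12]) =[ - 27,  -  7, - 27/5, - 1, 12, 15,21, 29.4,30,67/2]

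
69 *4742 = 327198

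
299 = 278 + 21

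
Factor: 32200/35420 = 2^1*5^1*11^( - 1) = 10/11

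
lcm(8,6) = 24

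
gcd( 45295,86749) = 1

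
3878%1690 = 498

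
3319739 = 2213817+1105922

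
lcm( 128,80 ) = 640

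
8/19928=1/2491 = 0.00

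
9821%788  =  365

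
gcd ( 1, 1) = 1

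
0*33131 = 0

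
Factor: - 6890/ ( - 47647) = 130/899  =  2^1*5^1*13^1*29^( - 1)*31^ ( - 1)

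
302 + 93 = 395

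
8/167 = 8/167 = 0.05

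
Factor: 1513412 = 2^2*378353^1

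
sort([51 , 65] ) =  [51,65 ] 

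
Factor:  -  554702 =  - 2^1*337^1*823^1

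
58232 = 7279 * 8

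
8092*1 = 8092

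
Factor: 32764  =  2^2* 8191^1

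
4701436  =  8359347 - 3657911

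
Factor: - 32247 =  - 3^2 * 3583^1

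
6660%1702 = 1554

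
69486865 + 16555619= 86042484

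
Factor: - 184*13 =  - 2^3*13^1*23^1 = - 2392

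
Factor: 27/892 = 2^( - 2)*3^3 * 223^( - 1)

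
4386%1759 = 868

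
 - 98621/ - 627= 157 + 182/627 = 157.29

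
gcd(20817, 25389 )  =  9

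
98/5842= 49/2921 = 0.02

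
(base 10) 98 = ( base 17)5D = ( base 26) 3K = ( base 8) 142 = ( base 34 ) 2U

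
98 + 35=133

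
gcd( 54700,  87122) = 2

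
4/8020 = 1/2005 =0.00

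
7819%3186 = 1447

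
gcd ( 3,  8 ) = 1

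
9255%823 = 202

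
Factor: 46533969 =3^2 * 2203^1*2347^1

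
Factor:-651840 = -2^6*3^1*5^1*7^1*97^1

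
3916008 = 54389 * 72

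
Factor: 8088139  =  8088139^1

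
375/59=6 + 21/59 =6.36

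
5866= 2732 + 3134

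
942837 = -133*( - 7089 ) 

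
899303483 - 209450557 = 689852926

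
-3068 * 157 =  - 481676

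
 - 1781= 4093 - 5874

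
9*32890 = 296010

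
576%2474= 576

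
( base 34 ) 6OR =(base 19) 12a8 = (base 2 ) 1111001100011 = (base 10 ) 7779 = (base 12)4603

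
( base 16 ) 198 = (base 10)408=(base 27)F3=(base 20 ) 108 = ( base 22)ic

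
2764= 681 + 2083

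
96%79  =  17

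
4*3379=13516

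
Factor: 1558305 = 3^3*5^1*7^1* 17^1*97^1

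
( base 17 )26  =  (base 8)50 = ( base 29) 1B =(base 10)40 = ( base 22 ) 1i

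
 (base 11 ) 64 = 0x46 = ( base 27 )2G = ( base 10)70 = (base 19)3D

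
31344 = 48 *653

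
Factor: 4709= 17^1*277^1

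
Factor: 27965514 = 2^1* 3^1*4660919^1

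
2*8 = 16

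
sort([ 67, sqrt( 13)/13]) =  [ sqrt(13 ) /13, 67] 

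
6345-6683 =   -  338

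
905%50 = 5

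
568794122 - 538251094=30543028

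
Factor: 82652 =2^2 *20663^1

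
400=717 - 317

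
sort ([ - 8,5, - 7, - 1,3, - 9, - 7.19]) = [ - 9,- 8,-7.19, - 7, - 1,3, 5]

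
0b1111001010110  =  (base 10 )7766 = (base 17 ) 19ee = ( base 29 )96N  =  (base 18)15H8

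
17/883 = 17/883 = 0.02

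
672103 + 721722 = 1393825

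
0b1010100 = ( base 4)1110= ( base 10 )84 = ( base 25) 39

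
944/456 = 118/57 = 2.07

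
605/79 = 605/79  =  7.66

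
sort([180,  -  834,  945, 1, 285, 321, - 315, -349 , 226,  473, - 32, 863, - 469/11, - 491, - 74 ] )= [ - 834, - 491, - 349,-315,-74, - 469/11 , - 32,1,  180,226 , 285,321,473, 863, 945] 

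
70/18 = 35/9= 3.89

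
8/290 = 4/145  =  0.03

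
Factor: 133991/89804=937/628=2^(-2)*157^( - 1)*937^1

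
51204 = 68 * 753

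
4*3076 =12304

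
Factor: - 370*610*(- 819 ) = 184848300 = 2^2*3^2*5^2*7^1*13^1*37^1*61^1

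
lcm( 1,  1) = 1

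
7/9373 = 1/1339  =  0.00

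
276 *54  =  14904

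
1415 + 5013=6428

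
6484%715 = 49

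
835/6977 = 835/6977 =0.12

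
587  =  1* 587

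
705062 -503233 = 201829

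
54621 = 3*18207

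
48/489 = 16/163 = 0.10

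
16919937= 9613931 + 7306006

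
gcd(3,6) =3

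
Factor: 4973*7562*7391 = 277944659966= 2^1*19^2*199^1*389^1*4973^1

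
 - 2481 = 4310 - 6791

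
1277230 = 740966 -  - 536264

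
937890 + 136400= 1074290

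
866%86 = 6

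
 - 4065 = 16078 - 20143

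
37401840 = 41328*905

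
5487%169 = 79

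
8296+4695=12991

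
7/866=7/866  =  0.01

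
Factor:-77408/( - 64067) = 2^5*41^1* 59^1*64067^(  -  1)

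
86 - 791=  - 705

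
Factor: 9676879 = 1583^1*6113^1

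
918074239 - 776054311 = 142019928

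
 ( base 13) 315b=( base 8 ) 15264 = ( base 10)6836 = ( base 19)ihf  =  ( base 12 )3b58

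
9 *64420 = 579780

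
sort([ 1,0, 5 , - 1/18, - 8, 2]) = [-8,-1/18, 0,1,2, 5]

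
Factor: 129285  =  3^2*5^1*13^2*17^1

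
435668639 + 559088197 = 994756836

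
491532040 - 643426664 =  - 151894624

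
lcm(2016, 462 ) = 22176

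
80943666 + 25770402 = 106714068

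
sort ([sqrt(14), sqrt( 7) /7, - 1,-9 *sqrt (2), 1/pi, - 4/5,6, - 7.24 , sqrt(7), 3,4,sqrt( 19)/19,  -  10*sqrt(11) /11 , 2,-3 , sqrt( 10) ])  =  [ - 9*sqrt ( 2 ),-7.24 ,-10*sqrt( 11)/11,-3, - 1,-4/5,sqrt( 19 )/19,1/pi,sqrt(7 ) /7,2,sqrt( 7),3, sqrt(10 ),sqrt(14),4,6]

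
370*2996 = 1108520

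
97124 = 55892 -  - 41232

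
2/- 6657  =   - 1  +  6655/6657 = - 0.00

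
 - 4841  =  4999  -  9840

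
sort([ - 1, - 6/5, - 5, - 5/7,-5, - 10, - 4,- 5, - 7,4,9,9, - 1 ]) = [ - 10, - 7, - 5,  -  5, - 5, - 4, - 6/5, - 1, - 1, - 5/7, 4, 9,9 ] 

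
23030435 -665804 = 22364631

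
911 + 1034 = 1945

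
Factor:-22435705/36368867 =-5^1*29^1 * 359^1*431^1 * 36368867^( - 1 ) 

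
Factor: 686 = 2^1*7^3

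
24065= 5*4813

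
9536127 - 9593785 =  - 57658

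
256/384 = 2/3 = 0.67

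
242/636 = 121/318 = 0.38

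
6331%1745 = 1096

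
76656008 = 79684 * 962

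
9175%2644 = 1243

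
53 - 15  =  38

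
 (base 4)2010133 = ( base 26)CE3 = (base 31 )8PG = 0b10000100011111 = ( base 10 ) 8479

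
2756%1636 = 1120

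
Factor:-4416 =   -  2^6*3^1*23^1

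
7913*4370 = 34579810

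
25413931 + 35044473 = 60458404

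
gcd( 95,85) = 5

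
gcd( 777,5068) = 7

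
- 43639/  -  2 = 21819 + 1/2 = 21819.50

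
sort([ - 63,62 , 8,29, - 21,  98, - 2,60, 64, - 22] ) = [ - 63, - 22, - 21,  -  2,  8,29,60,62,64, 98]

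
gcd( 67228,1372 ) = 1372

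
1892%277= 230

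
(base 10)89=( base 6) 225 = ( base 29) 32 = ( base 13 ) 6b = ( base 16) 59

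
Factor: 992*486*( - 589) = -2^6 * 3^5 *19^1*31^2= - 283963968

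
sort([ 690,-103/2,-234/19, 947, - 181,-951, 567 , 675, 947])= [ - 951 ,-181, - 103/2, - 234/19, 567,675 , 690,  947, 947] 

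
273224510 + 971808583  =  1245033093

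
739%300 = 139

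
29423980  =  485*60668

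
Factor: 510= 2^1*3^1 * 5^1*17^1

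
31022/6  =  15511/3 = 5170.33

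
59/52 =1 + 7/52 = 1.13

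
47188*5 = 235940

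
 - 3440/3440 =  - 1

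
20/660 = 1/33 = 0.03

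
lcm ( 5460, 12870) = 180180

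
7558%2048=1414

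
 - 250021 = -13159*19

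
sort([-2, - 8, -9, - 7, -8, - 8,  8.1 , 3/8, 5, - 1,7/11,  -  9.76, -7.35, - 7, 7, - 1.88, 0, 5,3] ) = [ - 9.76 ,- 9,-8, - 8, - 8,-7.35, - 7, - 7, - 2, - 1.88, - 1,0,3/8,7/11, 3,5,5, 7, 8.1]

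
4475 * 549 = 2456775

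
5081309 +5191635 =10272944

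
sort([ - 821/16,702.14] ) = [ - 821/16, 702.14 ]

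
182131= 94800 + 87331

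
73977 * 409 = 30256593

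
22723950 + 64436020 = 87159970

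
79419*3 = 238257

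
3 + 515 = 518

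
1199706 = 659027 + 540679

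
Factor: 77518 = 2^1 * 7^3*113^1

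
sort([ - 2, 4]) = [ - 2 , 4]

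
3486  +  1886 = 5372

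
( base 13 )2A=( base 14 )28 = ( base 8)44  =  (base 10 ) 36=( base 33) 13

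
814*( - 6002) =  - 4885628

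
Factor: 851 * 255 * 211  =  45788055 = 3^1*5^1*17^1*23^1*37^1*211^1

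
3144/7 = 3144/7 = 449.14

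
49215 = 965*51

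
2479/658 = 2479/658 = 3.77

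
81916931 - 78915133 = 3001798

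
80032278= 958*83541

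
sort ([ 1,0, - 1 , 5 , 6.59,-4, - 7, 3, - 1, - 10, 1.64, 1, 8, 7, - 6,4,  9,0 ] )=[-10, - 7, - 6, - 4, - 1, - 1, 0, 0, 1, 1,  1.64, 3,  4, 5,6.59, 7,  8,9]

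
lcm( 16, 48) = 48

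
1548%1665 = 1548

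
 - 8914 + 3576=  - 5338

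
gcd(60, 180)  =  60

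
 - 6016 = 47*( -128 ) 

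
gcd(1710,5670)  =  90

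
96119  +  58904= 155023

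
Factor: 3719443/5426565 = 3^( - 1 )* 5^(-1 )*7^2*13^1*109^(- 1 )*  3319^( - 1 )*5839^1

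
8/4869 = 8/4869 = 0.00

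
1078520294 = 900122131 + 178398163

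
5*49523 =247615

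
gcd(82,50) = 2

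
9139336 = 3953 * 2312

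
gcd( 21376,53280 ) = 32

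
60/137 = 60/137 = 0.44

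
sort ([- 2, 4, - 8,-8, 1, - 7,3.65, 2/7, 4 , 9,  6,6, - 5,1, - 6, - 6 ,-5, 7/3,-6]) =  [ - 8, - 8 ,- 7,-6,-6,-6, - 5, - 5 , - 2,  2/7,  1, 1,7/3 , 3.65,4, 4,6, 6, 9]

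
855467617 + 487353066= 1342820683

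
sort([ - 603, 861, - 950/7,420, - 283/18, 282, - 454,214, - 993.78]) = [ - 993.78, - 603,  -  454, - 950/7, - 283/18, 214, 282, 420 , 861]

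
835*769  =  642115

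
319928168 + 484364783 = 804292951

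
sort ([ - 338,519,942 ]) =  [  -  338,519,942 ]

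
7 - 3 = 4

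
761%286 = 189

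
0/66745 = 0 = 0.00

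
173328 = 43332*4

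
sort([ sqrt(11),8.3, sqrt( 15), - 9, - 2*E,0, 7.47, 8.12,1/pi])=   [ - 9,-2*E, 0,1/pi,sqrt(11) , sqrt ( 15 ),7.47 , 8.12,8.3]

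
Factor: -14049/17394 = - 2^( - 1) * 3^1 * 7^1*13^( - 1) =- 21/26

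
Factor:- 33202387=-33202387^1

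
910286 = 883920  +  26366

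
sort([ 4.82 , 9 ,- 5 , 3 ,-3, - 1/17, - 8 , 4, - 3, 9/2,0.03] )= [ - 8,-5 ,-3,  -  3,-1/17,0.03 , 3,  4,9/2,4.82,9] 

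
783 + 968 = 1751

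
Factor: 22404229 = 22404229^1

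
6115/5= 1223 = 1223.00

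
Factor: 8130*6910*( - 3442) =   -  193365708600 = -2^3*3^1*5^2*271^1*691^1*1721^1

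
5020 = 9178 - 4158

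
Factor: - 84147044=-2^2*43^1*137^1*3571^1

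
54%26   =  2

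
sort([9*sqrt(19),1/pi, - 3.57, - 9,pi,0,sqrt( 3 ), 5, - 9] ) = [ - 9,-9, - 3.57, 0 , 1/pi,sqrt (3),pi , 5  ,  9*sqrt (19 ) ] 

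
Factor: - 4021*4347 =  - 17479287 = - 3^3*7^1 * 23^1* 4021^1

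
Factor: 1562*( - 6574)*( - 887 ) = 2^2*11^1 * 19^1*71^1*173^1*887^1 = 9108237556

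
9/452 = 9/452 = 0.02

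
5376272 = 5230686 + 145586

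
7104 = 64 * 111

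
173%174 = 173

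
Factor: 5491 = 17^2*19^1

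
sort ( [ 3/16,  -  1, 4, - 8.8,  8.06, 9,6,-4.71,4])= [- 8.8, -4.71, - 1, 3/16,4, 4, 6, 8.06, 9 ]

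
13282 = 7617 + 5665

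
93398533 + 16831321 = 110229854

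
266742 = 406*657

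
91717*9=825453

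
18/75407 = 18/75407  =  0.00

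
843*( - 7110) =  - 5993730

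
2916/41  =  71 + 5/41 =71.12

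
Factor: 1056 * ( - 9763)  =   - 2^5*3^1*11^1*13^1 * 751^1=- 10309728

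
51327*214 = 10983978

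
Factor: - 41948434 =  - 2^1* 11^1*1906747^1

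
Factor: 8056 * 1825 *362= 2^4*5^2*19^1*53^1*73^1 * 181^1=5322196400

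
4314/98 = 44 + 1/49 = 44.02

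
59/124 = 59/124=0.48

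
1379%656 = 67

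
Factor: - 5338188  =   - 2^2*3^2*79^1* 1877^1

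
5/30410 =1/6082 = 0.00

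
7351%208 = 71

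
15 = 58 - 43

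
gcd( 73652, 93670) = 2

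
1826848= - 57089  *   (  -  32 ) 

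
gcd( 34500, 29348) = 92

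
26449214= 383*69058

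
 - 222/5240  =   - 1+2509/2620 = - 0.04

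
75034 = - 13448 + 88482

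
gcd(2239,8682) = 1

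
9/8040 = 3/2680 = 0.00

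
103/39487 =103/39487 = 0.00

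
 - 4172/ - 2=2086 + 0/1=2086.00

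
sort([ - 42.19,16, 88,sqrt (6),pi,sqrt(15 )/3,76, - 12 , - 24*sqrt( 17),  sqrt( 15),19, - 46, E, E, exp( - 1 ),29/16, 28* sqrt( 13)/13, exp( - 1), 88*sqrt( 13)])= [ - 24*sqrt( 17), - 46, - 42.19, - 12, exp( - 1),exp ( - 1 ), sqrt(15)/3, 29/16,sqrt( 6), E, E, pi , sqrt(15 ),28*sqrt( 13 ) /13 , 16 , 19,76, 88,88*sqrt( 13 ) ] 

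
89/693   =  89/693 = 0.13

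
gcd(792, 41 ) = 1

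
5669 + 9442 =15111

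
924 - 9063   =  -8139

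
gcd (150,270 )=30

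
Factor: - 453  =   - 3^1 * 151^1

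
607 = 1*607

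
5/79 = 5/79 = 0.06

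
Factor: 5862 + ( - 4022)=2^4 * 5^1 * 23^1 = 1840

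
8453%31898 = 8453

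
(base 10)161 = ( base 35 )4L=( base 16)a1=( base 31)56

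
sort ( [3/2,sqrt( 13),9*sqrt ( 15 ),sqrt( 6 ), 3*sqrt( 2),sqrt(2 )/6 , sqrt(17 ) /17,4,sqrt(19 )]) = [ sqrt(2 ) /6, sqrt(17 )/17, 3/2,  sqrt(  6), sqrt(13),  4,3*sqrt( 2 ), sqrt(19),9*sqrt( 15)]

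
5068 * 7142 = 36195656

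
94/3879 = 94/3879  =  0.02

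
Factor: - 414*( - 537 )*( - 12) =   -  2^3*3^4*23^1*179^1 =- 2667816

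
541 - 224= 317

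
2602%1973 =629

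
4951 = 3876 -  - 1075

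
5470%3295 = 2175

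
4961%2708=2253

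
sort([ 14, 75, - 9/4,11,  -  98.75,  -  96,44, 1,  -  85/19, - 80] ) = [ - 98.75, - 96,-80, - 85/19, - 9/4,1,11,14,  44, 75]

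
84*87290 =7332360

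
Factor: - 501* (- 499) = 249999 = 3^1* 167^1*499^1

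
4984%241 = 164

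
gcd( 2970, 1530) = 90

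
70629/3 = 23543 = 23543.00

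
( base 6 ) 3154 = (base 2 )1011001110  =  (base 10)718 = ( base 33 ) LP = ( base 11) 5a3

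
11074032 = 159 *69648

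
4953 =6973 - 2020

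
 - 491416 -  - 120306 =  - 371110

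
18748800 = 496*37800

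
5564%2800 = 2764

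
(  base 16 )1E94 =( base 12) 4644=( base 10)7828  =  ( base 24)de4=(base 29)98R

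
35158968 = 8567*4104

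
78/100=39/50 = 0.78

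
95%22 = 7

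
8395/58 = 8395/58 = 144.74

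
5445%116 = 109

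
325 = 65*5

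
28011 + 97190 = 125201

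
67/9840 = 67/9840 = 0.01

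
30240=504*60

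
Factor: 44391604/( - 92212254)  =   - 22195802/46106127 = - 2^1*3^( - 2) *5122903^( - 1)*11097901^1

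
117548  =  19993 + 97555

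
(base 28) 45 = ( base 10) 117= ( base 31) 3o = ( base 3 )11100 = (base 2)1110101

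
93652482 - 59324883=34327599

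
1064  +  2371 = 3435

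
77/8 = 77/8 = 9.62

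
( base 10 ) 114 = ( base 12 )96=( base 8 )162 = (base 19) 60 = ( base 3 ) 11020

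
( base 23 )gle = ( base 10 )8961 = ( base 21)k6f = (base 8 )21401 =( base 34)7PJ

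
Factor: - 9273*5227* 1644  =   - 2^2*3^2*11^1*137^1*281^1 * 5227^1  =  -79684632324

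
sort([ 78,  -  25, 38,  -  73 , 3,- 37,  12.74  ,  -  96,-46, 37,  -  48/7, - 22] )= [ - 96, - 73, - 46 , - 37, - 25,-22, - 48/7 , 3,12.74,37, 38, 78]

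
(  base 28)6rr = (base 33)519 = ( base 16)156f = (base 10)5487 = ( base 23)A8D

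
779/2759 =779/2759 = 0.28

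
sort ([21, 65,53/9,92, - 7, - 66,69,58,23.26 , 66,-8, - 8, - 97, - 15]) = [ - 97, - 66 , -15, - 8,-8, - 7,53/9,21, 23.26,58,65,66,69, 92]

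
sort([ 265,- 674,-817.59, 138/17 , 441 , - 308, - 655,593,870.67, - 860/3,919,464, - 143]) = [ - 817.59, - 674, - 655, - 308, - 860/3, - 143,138/17,265, 441,464,593,870.67,919]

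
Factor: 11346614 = 2^1*137^1*41411^1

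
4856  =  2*2428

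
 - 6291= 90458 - 96749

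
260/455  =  4/7 = 0.57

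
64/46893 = 64/46893 = 0.00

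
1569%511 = 36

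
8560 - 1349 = 7211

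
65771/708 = 65771/708 = 92.90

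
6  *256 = 1536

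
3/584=3/584 = 0.01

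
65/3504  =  65/3504 = 0.02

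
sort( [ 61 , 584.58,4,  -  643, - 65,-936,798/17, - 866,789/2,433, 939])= [  -  936, - 866, - 643, - 65,4,798/17,61, 789/2,433, 584.58,939 ]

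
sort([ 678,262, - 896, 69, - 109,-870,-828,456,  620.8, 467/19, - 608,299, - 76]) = [ - 896, - 870, - 828,  -  608, - 109,-76, 467/19,69,262,  299,456,620.8,678 ] 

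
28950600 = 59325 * 488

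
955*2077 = 1983535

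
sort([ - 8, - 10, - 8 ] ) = [ - 10, - 8, - 8 ]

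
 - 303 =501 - 804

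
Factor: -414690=-2^1 * 3^1*5^1*23^1*601^1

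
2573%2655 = 2573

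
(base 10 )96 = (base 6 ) 240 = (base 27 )3f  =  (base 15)66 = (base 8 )140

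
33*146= 4818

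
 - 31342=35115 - 66457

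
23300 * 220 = 5126000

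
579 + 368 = 947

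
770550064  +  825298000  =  1595848064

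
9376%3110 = 46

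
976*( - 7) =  - 6832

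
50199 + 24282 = 74481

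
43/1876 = 43/1876 = 0.02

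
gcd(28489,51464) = 919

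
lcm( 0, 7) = 0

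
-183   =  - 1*183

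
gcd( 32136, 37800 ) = 24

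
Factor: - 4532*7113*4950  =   - 2^3*3^3*5^2*11^2 * 103^1*2371^1 = -159568774200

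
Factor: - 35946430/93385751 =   -  2^1*5^1 * 13^1  *113^1*2447^1*93385751^ (- 1 )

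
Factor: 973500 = 2^2*3^1*5^3*11^1*59^1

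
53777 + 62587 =116364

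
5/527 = 5/527 = 0.01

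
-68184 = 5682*( - 12)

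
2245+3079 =5324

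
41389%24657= 16732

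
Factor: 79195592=2^3*7^1*1414207^1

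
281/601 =281/601 = 0.47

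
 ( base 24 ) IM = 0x1C6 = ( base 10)454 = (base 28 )G6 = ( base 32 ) e6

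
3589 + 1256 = 4845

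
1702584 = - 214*( - 7956 ) 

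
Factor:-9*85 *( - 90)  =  68850 = 2^1*3^4*5^2*17^1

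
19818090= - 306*( - 64765) 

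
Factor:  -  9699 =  - 3^1*53^1*61^1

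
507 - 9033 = -8526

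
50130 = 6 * 8355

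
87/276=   29/92=0.32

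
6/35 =6/35 = 0.17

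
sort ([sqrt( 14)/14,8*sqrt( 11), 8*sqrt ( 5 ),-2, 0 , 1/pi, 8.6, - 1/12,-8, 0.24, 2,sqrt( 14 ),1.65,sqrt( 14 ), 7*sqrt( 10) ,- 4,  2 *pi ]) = [-8,-4 ,-2,-1/12  ,  0, 0.24,sqrt( 14)/14, 1/pi,1.65,2,  sqrt(14),sqrt ( 14),2 * pi , 8.6, 8*sqrt(5),7*sqrt( 10),  8*sqrt( 11 )] 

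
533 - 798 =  - 265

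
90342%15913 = 10777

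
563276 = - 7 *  ( - 80468 ) 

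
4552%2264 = 24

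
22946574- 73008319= - 50061745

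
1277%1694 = 1277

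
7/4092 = 7/4092= 0.00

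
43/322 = 43/322=0.13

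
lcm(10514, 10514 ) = 10514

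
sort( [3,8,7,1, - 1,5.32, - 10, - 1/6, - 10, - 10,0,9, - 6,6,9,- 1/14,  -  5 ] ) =[ - 10,-10, - 10,-6, - 5, - 1, - 1/6, - 1/14,0,1, 3,  5.32,6, 7,8,9,9] 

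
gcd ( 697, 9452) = 17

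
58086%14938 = 13272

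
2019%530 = 429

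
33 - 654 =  - 621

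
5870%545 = 420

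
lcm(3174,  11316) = 260268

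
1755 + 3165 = 4920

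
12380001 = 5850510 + 6529491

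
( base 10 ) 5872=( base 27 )81D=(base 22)C2K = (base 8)13360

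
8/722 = 4/361 =0.01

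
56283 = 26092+30191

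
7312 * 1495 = 10931440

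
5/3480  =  1/696 =0.00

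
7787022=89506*87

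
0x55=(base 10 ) 85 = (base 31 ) 2N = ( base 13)67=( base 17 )50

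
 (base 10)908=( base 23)1gb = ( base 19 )29f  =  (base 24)1dk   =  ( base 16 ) 38c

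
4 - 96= -92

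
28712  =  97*296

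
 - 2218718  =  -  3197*694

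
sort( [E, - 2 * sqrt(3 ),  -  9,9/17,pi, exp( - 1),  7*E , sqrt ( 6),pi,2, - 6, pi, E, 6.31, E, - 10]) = [ - 10, - 9 , - 6,  -  2*sqrt(3 ),exp( - 1),  9/17,2,  sqrt( 6 ),  E, E,E, pi,pi,pi,6.31, 7 * E ]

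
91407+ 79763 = 171170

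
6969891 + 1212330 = 8182221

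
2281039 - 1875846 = 405193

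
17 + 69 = 86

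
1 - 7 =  - 6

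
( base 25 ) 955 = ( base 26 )8d9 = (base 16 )167B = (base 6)42351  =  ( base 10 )5755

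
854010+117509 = 971519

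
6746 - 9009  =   - 2263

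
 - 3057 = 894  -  3951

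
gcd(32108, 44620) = 92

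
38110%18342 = 1426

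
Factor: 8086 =2^1 * 13^1*311^1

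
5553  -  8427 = - 2874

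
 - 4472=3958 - 8430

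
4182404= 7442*562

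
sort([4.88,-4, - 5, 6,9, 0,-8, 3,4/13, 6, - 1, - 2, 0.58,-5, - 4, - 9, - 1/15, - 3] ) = [  -  9,  -  8,  -  5, - 5, - 4, - 4 , - 3, -2, - 1,-1/15,0,4/13, 0.58,3,4.88, 6, 6, 9]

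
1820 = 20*91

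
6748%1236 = 568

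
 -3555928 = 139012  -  3694940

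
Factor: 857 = 857^1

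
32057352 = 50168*639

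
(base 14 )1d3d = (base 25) 8DM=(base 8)12343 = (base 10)5347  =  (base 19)EF8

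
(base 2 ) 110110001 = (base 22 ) jf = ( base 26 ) gh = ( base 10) 433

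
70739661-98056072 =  - 27316411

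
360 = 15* 24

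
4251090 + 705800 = 4956890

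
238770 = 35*6822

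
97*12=1164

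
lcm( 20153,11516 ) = 80612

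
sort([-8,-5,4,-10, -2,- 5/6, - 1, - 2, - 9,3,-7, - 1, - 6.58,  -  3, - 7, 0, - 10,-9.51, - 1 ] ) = [-10,-10, - 9.51, - 9,-8 , - 7,  -  7,-6.58,  -  5,-3, - 2, - 2,-1,-1, - 1, - 5/6,0,  3 , 4 ] 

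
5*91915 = 459575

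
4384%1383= 235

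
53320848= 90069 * 592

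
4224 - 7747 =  - 3523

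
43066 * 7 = 301462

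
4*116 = 464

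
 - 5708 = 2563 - 8271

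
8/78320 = 1/9790 = 0.00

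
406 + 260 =666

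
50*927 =46350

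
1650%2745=1650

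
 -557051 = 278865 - 835916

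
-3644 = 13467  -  17111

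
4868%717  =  566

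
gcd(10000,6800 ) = 400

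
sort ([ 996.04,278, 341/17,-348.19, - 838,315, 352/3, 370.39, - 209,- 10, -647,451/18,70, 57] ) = [  -  838, - 647, - 348.19,  -  209, - 10, 341/17, 451/18, 57,70, 352/3 , 278,315, 370.39, 996.04] 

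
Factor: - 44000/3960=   -  2^2 * 3^( - 2)*5^2=- 100/9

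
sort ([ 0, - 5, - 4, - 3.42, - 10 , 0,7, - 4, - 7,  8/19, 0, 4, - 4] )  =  [ - 10, - 7, - 5, - 4 , - 4, - 4,  -  3.42,0, 0,0, 8/19,4, 7] 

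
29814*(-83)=  -  2474562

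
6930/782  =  3465/391 = 8.86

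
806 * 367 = 295802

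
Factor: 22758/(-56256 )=- 2^( - 5 )*293^(-1 ) * 3793^1=- 3793/9376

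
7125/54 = 2375/18 = 131.94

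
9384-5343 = 4041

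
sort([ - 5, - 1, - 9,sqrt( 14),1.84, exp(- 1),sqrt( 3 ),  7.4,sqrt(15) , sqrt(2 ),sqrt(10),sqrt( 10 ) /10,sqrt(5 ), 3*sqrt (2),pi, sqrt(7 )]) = [ - 9, - 5,-1,sqrt (10 ) /10,exp ( - 1), sqrt( 2 ),sqrt(3 ),1.84,sqrt(  5 ),  sqrt(7),pi,sqrt(10 ),sqrt( 14 ),sqrt( 15 ), 3*sqrt(2 ),7.4 ] 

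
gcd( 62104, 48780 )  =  4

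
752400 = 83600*9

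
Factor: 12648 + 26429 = 23^1 * 1699^1  =  39077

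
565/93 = 565/93 = 6.08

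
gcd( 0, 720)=720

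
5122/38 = 134  +  15/19 = 134.79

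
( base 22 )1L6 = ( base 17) 350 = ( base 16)3b8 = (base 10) 952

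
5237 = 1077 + 4160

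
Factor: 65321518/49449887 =2^1*23^1*421^1*1459^( - 1) * 3373^1*33893^(-1)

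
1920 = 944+976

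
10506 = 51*206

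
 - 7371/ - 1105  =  6 + 57/85 =6.67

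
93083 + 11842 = 104925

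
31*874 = 27094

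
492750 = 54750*9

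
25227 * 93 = 2346111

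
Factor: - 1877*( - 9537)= 17900949 = 3^1*11^1*17^2*1877^1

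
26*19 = 494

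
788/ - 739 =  - 788/739 = - 1.07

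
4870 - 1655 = 3215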